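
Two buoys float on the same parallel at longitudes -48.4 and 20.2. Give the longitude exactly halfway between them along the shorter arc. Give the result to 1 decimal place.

-14.1°

Signed shortest Δλ from -48.4° to +20.2° is +68.6°.
Midpoint longitude = -48.4° + (+68.6°)/2 = -48.4° + 34.3° = -14.1°.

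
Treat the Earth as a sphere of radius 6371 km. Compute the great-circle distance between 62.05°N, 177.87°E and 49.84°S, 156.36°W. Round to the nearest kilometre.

Δλ = -156.36 − 177.87 = -334.23°; wrapped into (−180°, 180°]: 25.77°.
Δφ = -49.84 − 62.05 = -111.89°.
a = sin²(Δφ/2) + cos φ₁ · cos φ₂ · sin²(Δλ/2) = 0.701444.
c = 2·atan2(√a, √(1−a)) = 1.98547 rad → d = 6371·c ≈ 12649.41 km.

12649 km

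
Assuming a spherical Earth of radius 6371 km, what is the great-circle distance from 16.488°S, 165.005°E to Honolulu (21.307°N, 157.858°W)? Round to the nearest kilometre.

Δλ = -157.858 − 165.005 = -322.863°; wrapped into (−180°, 180°]: 37.137°.
Δφ = 21.307 − -16.488 = 37.795°.
a = sin²(Δφ/2) + cos φ₁ · cos φ₂ · sin²(Δλ/2) = 0.195483.
c = 2·atan2(√a, √(1−a)) = 0.91595 rad → d = 6371·c ≈ 5835.54 km.

5836 km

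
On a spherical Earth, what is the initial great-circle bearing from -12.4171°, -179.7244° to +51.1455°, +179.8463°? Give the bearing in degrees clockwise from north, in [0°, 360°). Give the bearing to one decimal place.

359.7°

Δλ = 179.8463 − -179.7244 = 359.5707°; wrapped into (−180°, 180°]: -0.4293°.
θ = atan2( sin Δλ · cos φ₂ , cos φ₁ · sin φ₂ − sin φ₁ · cos φ₂ · cos Δλ )
  = atan2(-0.00470, 0.89542) = -0.301° → normalised to [0°, 360°): 359.699°.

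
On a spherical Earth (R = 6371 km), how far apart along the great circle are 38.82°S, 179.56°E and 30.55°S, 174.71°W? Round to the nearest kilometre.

Δλ = -174.71 − 179.56 = -354.27°; wrapped into (−180°, 180°]: 5.73°.
Δφ = -30.55 − -38.82 = 8.27°.
a = sin²(Δφ/2) + cos φ₁ · cos φ₂ · sin²(Δλ/2) = 0.006876.
c = 2·atan2(√a, √(1−a)) = 0.16603 rad → d = 6371·c ≈ 1057.78 km.

1058 km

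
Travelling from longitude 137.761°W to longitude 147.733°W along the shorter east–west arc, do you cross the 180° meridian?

No

Signed shortest Δλ = ((-147.733 − -137.761 + 180) mod 360) − 180 = -9.972°.
Going west by 9.972° from -137.761° reaches -147.733° without touching 180°.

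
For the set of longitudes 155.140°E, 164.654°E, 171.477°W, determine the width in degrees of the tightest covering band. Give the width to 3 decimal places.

33.383°

Sort the longitudes: -171.477°, +155.140°, +164.654°.
Eastward gaps between consecutive values (wrapping around): 326.617°, 9.514°, 23.869°.
Largest gap = 326.617° ⇒ minimal covering band is its complement: 360° − 326.617° = 33.383°.
Band runs from +155.140° eastward to -171.477°, crossing the antimeridian.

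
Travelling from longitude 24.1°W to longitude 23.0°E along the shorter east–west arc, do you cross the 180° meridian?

Signed shortest Δλ = ((23.0 − -24.1 + 180) mod 360) − 180 = 47.1°.
Going east by 47.1° from -24.1° reaches +23.0° without touching 180°.

No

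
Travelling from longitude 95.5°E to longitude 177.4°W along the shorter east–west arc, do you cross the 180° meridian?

Naïve |-177.4 − 95.5| = 272.9° > 180°, so the shorter arc goes the other way round — across 180°.
Signed shortest Δλ = ((-177.4 − 95.5 + 180) mod 360) − 180 = 87.1°.
Going east by 87.1° from +95.5° passes through 180° before reaching -177.4°.

Yes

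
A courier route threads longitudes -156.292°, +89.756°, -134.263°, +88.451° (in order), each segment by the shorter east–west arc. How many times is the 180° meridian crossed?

3

Leg 1: -156.292° → +89.756°, shortest Δλ = -113.952° (west) — crosses 180°.
Leg 2: +89.756° → -134.263°, shortest Δλ = 135.981° (east) — crosses 180°.
Leg 3: -134.263° → +88.451°, shortest Δλ = -137.286° (west) — crosses 180°.
Total crossings: 3.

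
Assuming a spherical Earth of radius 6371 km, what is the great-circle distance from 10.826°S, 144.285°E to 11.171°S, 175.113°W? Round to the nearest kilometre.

4428 km

Δλ = -175.113 − 144.285 = -319.398°; wrapped into (−180°, 180°]: 40.602°.
Δφ = -11.171 − -10.826 = -0.345°.
a = sin²(Δφ/2) + cos φ₁ · cos φ₂ · sin²(Δλ/2) = 0.116002.
c = 2·atan2(√a, √(1−a)) = 0.69509 rad → d = 6371·c ≈ 4428.42 km.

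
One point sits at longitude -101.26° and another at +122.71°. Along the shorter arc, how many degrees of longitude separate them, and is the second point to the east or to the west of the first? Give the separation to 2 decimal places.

Raw difference: 122.71 − -101.26 = 223.97°.
Normalise into (−180°, 180°]: 223.97° − 360° = -136.03°.
Negative ⇒ the second point lies to the west; separation 136.03°.

136.03° west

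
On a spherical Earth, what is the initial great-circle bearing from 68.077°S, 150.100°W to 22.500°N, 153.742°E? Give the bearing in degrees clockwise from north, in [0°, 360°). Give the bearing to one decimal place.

308.9°

Δλ = 153.742 − -150.100 = 303.842°; wrapped into (−180°, 180°]: -56.158°.
θ = atan2( sin Δλ · cos φ₂ , cos φ₁ · sin φ₂ − sin φ₁ · cos φ₂ · cos Δλ )
  = atan2(-0.76735, 0.62019) = -51.054° → normalised to [0°, 360°): 308.946°.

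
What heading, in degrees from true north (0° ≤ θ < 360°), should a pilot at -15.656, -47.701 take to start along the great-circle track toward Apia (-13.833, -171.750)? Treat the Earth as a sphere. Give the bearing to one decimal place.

244.9°

Δλ = -171.750 − -47.701 = -124.049°.
θ = atan2( sin Δλ · cos φ₂ , cos φ₁ · sin φ₂ − sin φ₁ · cos φ₂ · cos Δλ )
  = atan2(-0.80453, -0.37694) = -115.104° → normalised to [0°, 360°): 244.896°.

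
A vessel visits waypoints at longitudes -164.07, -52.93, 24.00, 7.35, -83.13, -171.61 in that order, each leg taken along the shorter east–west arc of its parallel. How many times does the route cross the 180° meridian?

Leg 1: -164.07° → -52.93°, shortest Δλ = 111.14° (east) — does not cross 180°.
Leg 2: -52.93° → +24.00°, shortest Δλ = 76.93° (east) — does not cross 180°.
Leg 3: +24.00° → +7.35°, shortest Δλ = -16.65° (west) — does not cross 180°.
Leg 4: +7.35° → -83.13°, shortest Δλ = -90.48° (west) — does not cross 180°.
Leg 5: -83.13° → -171.61°, shortest Δλ = -88.48° (west) — does not cross 180°.
Total crossings: 0.

0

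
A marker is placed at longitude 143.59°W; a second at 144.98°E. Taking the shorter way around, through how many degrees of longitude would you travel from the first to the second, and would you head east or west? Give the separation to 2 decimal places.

Raw difference: 144.98 − -143.59 = 288.57°.
Normalise into (−180°, 180°]: 288.57° − 360° = -71.43°.
Negative ⇒ the second point lies to the west; separation 71.43°.

71.43° west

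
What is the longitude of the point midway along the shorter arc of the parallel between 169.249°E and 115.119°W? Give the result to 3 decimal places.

Signed shortest Δλ from +169.249° to -115.119° is +75.632°.
Midpoint longitude = +169.249° + (+75.632°)/2 = +169.249° + 37.816° = +207.065°.
Normalise into (−180°, 180°]: -152.935°.
(The naïve average (+169.249 + -115.119)/2 = 27.065° is on the wrong side of the globe.)

152.935°W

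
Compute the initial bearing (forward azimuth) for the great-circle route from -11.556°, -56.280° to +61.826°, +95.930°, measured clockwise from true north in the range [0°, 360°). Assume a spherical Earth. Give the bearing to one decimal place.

15.8°

Δλ = 95.930 − -56.280 = 152.210°.
θ = atan2( sin Δλ · cos φ₂ , cos φ₁ · sin φ₂ − sin φ₁ · cos φ₂ · cos Δλ )
  = atan2(0.22013, 0.77997) = 15.761° → normalised to [0°, 360°): 15.761°.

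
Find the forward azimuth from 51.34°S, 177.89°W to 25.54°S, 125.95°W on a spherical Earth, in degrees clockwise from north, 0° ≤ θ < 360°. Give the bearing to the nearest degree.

77°

Δλ = -125.95 − -177.89 = 51.94°.
θ = atan2( sin Δλ · cos φ₂ , cos φ₁ · sin φ₂ − sin φ₁ · cos φ₂ · cos Δλ )
  = atan2(0.71043, 0.16502) = 76.923° → normalised to [0°, 360°): 76.923°.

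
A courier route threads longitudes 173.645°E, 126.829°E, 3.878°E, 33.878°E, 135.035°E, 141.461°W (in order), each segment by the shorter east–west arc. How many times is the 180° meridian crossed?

1

Leg 1: +173.645° → +126.829°, shortest Δλ = -46.816° (west) — does not cross 180°.
Leg 2: +126.829° → +3.878°, shortest Δλ = -122.951° (west) — does not cross 180°.
Leg 3: +3.878° → +33.878°, shortest Δλ = 30.0° (east) — does not cross 180°.
Leg 4: +33.878° → +135.035°, shortest Δλ = 101.157° (east) — does not cross 180°.
Leg 5: +135.035° → -141.461°, shortest Δλ = 83.504° (east) — crosses 180°.
Total crossings: 1.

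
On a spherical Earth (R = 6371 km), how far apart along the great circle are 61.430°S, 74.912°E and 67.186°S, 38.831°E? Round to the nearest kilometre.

1822 km

Δλ = 38.831 − 74.912 = -36.081°.
Δφ = -67.186 − -61.430 = -5.756°.
a = sin²(Δφ/2) + cos φ₁ · cos φ₂ · sin²(Δλ/2) = 0.020305.
c = 2·atan2(√a, √(1−a)) = 0.28597 rad → d = 6371·c ≈ 1821.89 km.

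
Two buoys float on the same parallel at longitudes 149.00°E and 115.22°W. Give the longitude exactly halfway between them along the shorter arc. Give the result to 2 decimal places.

163.11°W

Signed shortest Δλ from +149.00° to -115.22° is +95.78°.
Midpoint longitude = +149.00° + (+95.78°)/2 = +149.00° + 47.89° = +196.89°.
Normalise into (−180°, 180°]: -163.11°.
(The naïve average (+149.00 + -115.22)/2 = 16.89° is on the wrong side of the globe.)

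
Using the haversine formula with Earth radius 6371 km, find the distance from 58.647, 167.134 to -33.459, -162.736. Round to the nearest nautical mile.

Δλ = -162.736 − 167.134 = -329.870°; wrapped into (−180°, 180°]: 30.130°.
Δφ = -33.459 − 58.647 = -92.106°.
a = sin²(Δφ/2) + cos φ₁ · cos φ₂ · sin²(Δλ/2) = 0.547699.
c = 2·atan2(√a, √(1−a)) = 1.66634 rad → d = 6371·c ≈ 10616.25 km ≈ 5732.32 nmi.

5732 nmi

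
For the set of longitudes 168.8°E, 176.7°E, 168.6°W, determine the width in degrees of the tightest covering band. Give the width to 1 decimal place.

Sort the longitudes: -168.6°, +168.8°, +176.7°.
Eastward gaps between consecutive values (wrapping around): 337.4°, 7.9°, 14.7°.
Largest gap = 337.4° ⇒ minimal covering band is its complement: 360° − 337.4° = 22.6°.
Band runs from +168.8° eastward to -168.6°, crossing the antimeridian.

22.6°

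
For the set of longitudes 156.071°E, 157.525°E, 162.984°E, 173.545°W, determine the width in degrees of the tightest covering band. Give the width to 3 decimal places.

Sort the longitudes: -173.545°, +156.071°, +157.525°, +162.984°.
Eastward gaps between consecutive values (wrapping around): 329.616°, 1.454°, 5.459°, 23.471°.
Largest gap = 329.616° ⇒ minimal covering band is its complement: 360° − 329.616° = 30.384°.
Band runs from +156.071° eastward to -173.545°, crossing the antimeridian.

30.384°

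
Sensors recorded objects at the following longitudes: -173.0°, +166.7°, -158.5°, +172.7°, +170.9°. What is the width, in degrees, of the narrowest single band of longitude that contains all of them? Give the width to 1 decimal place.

Sort the longitudes: -173.0°, -158.5°, +166.7°, +170.9°, +172.7°.
Eastward gaps between consecutive values (wrapping around): 14.5°, 325.2°, 4.2°, 1.8°, 14.3°.
Largest gap = 325.2° ⇒ minimal covering band is its complement: 360° − 325.2° = 34.8°.
Band runs from +166.7° eastward to -158.5°, crossing the antimeridian.

34.8°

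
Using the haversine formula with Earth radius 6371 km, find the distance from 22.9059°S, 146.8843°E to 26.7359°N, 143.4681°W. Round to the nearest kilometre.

Δλ = -143.4681 − 146.8843 = -290.3524°; wrapped into (−180°, 180°]: 69.6476°.
Δφ = 26.7359 − -22.9059 = 49.6418°.
a = sin²(Δφ/2) + cos φ₁ · cos φ₂ · sin²(Δλ/2) = 0.444492.
c = 2·atan2(√a, √(1−a)) = 1.45955 rad → d = 6371·c ≈ 9298.80 km.

9299 km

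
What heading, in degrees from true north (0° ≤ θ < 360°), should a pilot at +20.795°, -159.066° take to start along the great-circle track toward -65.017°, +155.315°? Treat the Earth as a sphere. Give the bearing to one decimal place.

Δλ = 155.315 − -159.066 = 314.381°; wrapped into (−180°, 180°]: -45.619°.
θ = atan2( sin Δλ · cos φ₂ , cos φ₁ · sin φ₂ − sin φ₁ · cos φ₂ · cos Δλ )
  = atan2(-0.30186, -0.95226) = -162.412° → normalised to [0°, 360°): 197.588°.

197.6°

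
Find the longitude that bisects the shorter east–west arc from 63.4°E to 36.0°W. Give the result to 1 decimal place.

13.7°E

Signed shortest Δλ from +63.4° to -36.0° is -99.4°.
Midpoint longitude = +63.4° + (-99.4°)/2 = +63.4° − 49.7° = +13.7°.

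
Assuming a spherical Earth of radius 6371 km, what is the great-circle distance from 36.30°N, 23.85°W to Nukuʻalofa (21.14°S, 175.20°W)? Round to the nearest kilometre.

16771 km

Δλ = -175.20 − -23.85 = -151.35°.
Δφ = -21.14 − 36.30 = -57.44°.
a = sin²(Δφ/2) + cos φ₁ · cos φ₂ · sin²(Δλ/2) = 0.936583.
c = 2·atan2(√a, √(1−a)) = 2.63246 rad → d = 6371·c ≈ 16771.38 km.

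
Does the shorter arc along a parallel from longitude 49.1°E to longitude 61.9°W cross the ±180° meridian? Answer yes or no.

No

Signed shortest Δλ = ((-61.9 − 49.1 + 180) mod 360) − 180 = -111.0°.
Going west by 111.0° from +49.1° reaches -61.9° without touching 180°.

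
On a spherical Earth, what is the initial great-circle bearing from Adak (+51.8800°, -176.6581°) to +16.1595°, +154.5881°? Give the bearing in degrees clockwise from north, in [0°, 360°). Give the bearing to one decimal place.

Δλ = 154.5881 − -176.6581 = 331.2462°; wrapped into (−180°, 180°]: -28.7538°.
θ = atan2( sin Δλ · cos φ₂ , cos φ₁ · sin φ₂ − sin φ₁ · cos φ₂ · cos Δλ )
  = atan2(-0.46204, -0.49066) = -136.721° → normalised to [0°, 360°): 223.279°.

223.3°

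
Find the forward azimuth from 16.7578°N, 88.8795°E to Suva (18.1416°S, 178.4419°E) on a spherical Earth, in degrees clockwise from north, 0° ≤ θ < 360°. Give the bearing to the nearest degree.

108°

Δλ = 178.4419 − 88.8795 = 89.5624°.
θ = atan2( sin Δλ · cos φ₂ , cos φ₁ · sin φ₂ − sin φ₁ · cos φ₂ · cos Δλ )
  = atan2(0.95026, -0.30024) = 107.534° → normalised to [0°, 360°): 107.534°.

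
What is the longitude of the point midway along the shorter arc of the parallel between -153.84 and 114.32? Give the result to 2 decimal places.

Signed shortest Δλ from -153.84° to +114.32° is -91.84°.
Midpoint longitude = -153.84° + (-91.84°)/2 = -153.84° − 45.92° = -199.76°.
Normalise into (−180°, 180°]: +160.24°.
(The naïve average (-153.84 + +114.32)/2 = -19.76° is on the wrong side of the globe.)

+160.24°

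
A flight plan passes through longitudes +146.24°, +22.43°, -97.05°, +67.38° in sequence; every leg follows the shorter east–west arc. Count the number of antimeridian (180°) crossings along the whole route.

0

Leg 1: +146.24° → +22.43°, shortest Δλ = -123.81° (west) — does not cross 180°.
Leg 2: +22.43° → -97.05°, shortest Δλ = -119.48° (west) — does not cross 180°.
Leg 3: -97.05° → +67.38°, shortest Δλ = 164.43° (east) — does not cross 180°.
Total crossings: 0.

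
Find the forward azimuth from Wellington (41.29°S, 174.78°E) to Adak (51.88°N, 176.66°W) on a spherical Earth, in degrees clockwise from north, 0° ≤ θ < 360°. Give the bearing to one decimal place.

Δλ = -176.66 − 174.78 = -351.44°; wrapped into (−180°, 180°]: 8.56°.
θ = atan2( sin Δλ · cos φ₂ , cos φ₁ · sin φ₂ − sin φ₁ · cos φ₂ · cos Δλ )
  = atan2(0.09188, 0.99393) = 5.282° → normalised to [0°, 360°): 5.282°.

5.3°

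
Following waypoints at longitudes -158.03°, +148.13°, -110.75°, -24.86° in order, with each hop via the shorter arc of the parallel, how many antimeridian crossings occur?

2

Leg 1: -158.03° → +148.13°, shortest Δλ = -53.84° (west) — crosses 180°.
Leg 2: +148.13° → -110.75°, shortest Δλ = 101.12° (east) — crosses 180°.
Leg 3: -110.75° → -24.86°, shortest Δλ = 85.89° (east) — does not cross 180°.
Total crossings: 2.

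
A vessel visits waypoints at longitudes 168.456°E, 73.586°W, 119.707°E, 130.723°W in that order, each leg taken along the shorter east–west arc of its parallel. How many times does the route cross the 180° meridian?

3

Leg 1: +168.456° → -73.586°, shortest Δλ = 117.958° (east) — crosses 180°.
Leg 2: -73.586° → +119.707°, shortest Δλ = -166.707° (west) — crosses 180°.
Leg 3: +119.707° → -130.723°, shortest Δλ = 109.57° (east) — crosses 180°.
Total crossings: 3.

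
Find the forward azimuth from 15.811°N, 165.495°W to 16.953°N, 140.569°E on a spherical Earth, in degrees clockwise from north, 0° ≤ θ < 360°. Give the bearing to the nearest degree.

Δλ = 140.569 − -165.495 = 306.064°; wrapped into (−180°, 180°]: -53.936°.
θ = atan2( sin Δλ · cos φ₂ , cos φ₁ · sin φ₂ − sin φ₁ · cos φ₂ · cos Δλ )
  = atan2(-0.77323, 0.12713) = -80.663° → normalised to [0°, 360°): 279.337°.

279°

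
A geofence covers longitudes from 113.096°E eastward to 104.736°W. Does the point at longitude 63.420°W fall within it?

Band width going east from +113.096° to -104.736°: ((-104.736 − 113.096) mod 360) = 142.168°.
Offset of -63.420° east of the west edge: ((-63.420 − 113.096) mod 360) = 183.484°.
183.484° > 142.168° ⇒ outside.

No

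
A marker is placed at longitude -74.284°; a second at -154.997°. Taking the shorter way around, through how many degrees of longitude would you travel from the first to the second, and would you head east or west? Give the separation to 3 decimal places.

Raw difference: -154.997 − -74.284 = -80.713°.
Normalise into (−180°, 180°]: -80.713° stays -80.713°.
Negative ⇒ the second point lies to the west; separation 80.713°.

80.713° west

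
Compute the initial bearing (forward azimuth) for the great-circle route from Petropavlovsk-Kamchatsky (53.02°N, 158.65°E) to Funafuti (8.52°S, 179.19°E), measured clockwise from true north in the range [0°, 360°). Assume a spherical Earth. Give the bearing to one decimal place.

Δλ = 179.19 − 158.65 = 20.54°.
θ = atan2( sin Δλ · cos φ₂ , cos φ₁ · sin φ₂ − sin φ₁ · cos φ₂ · cos Δλ )
  = atan2(0.34699, -0.82893) = 157.286° → normalised to [0°, 360°): 157.286°.

157.3°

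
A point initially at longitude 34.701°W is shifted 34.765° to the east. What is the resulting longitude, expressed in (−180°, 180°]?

Start at -34.701°; shift +34.765° → +0.064°.
+0.064° already lies in (−180°, 180°].

0.064°E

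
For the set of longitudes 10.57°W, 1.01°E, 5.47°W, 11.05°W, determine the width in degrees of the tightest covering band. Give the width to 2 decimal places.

Sort the longitudes: -11.05°, -10.57°, -5.47°, +1.01°.
Eastward gaps between consecutive values (wrapping around): 0.48°, 5.10°, 6.48°, 347.94°.
Largest gap = 347.94° ⇒ minimal covering band is its complement: 360° − 347.94° = 12.06°.
Band runs from -11.05° eastward to +1.01°.

12.06°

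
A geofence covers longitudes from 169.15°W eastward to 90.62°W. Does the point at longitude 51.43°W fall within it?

No

Band width going east from -169.15° to -90.62°: ((-90.62 − -169.15) mod 360) = 78.53°.
Offset of -51.43° east of the west edge: ((-51.43 − -169.15) mod 360) = 117.72°.
117.72° > 78.53° ⇒ outside.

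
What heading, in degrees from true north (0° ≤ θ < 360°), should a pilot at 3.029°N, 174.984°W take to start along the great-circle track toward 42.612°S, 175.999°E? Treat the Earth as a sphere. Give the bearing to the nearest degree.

189°

Δλ = 175.999 − -174.984 = 350.983°; wrapped into (−180°, 180°]: -9.017°.
θ = atan2( sin Δλ · cos φ₂ , cos φ₁ · sin φ₂ − sin φ₁ · cos φ₂ · cos Δλ )
  = atan2(-0.11534, -0.71449) = -170.830° → normalised to [0°, 360°): 189.170°.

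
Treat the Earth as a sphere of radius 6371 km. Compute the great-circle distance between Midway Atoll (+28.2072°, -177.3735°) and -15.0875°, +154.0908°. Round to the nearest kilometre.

Δλ = 154.0908 − -177.3735 = 331.4643°; wrapped into (−180°, 180°]: -28.5357°.
Δφ = -15.0875 − 28.2072 = -43.2947°.
a = sin²(Δφ/2) + cos φ₁ · cos φ₂ · sin²(Δλ/2) = 0.187764.
c = 2·atan2(√a, √(1−a)) = 0.89634 rad → d = 6371·c ≈ 5710.58 km.

5711 km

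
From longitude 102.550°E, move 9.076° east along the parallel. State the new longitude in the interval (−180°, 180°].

Start at +102.550°; shift +9.076° → +111.626°.
+111.626° already lies in (−180°, 180°].

111.626°E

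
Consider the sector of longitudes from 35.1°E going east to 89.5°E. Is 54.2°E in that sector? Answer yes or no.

Band width going east from +35.1° to +89.5°: ((89.5 − 35.1) mod 360) = 54.4°.
Offset of +54.2° east of the west edge: ((54.2 − 35.1) mod 360) = 19.1°.
19.1° ≤ 54.4° ⇒ inside.

Yes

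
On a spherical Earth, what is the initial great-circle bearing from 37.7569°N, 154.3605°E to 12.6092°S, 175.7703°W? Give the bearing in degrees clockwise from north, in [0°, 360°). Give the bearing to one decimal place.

144.9°

Δλ = -175.7703 − 154.3605 = -330.1308°; wrapped into (−180°, 180°]: 29.8692°.
θ = atan2( sin Δλ · cos φ₂ , cos φ₁ · sin φ₂ − sin φ₁ · cos φ₂ · cos Δλ )
  = atan2(0.48601, -0.69076) = 144.870° → normalised to [0°, 360°): 144.870°.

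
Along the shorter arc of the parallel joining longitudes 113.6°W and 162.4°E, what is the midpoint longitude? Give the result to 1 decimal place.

155.6°W

Signed shortest Δλ from -113.6° to +162.4° is -84.0°.
Midpoint longitude = -113.6° + (-84.0°)/2 = -113.6° − 42.0° = -155.6°.
(The naïve average (-113.6 + +162.4)/2 = 24.4° is on the wrong side of the globe.)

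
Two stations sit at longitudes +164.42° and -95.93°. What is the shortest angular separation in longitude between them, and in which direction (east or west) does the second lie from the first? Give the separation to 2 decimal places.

Raw difference: -95.93 − 164.42 = -260.35°.
Normalise into (−180°, 180°]: -260.35° + 360° = 99.65°.
Positive ⇒ the second point lies to the east; separation 99.65°.

99.65° east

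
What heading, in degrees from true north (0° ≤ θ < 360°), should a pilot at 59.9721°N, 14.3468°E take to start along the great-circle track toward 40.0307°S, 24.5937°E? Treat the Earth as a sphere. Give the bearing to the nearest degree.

172°

Δλ = 24.5937 − 14.3468 = 10.2469°.
θ = atan2( sin Δλ · cos φ₂ , cos φ₁ · sin φ₂ − sin φ₁ · cos φ₂ · cos Δλ )
  = atan2(0.13621, -0.97423) = 172.041° → normalised to [0°, 360°): 172.041°.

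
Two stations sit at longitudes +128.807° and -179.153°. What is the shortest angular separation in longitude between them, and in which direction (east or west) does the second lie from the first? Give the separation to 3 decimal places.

Raw difference: -179.153 − 128.807 = -307.96°.
Normalise into (−180°, 180°]: -307.96° + 360° = 52.04°.
Positive ⇒ the second point lies to the east; separation 52.040°.

52.040° east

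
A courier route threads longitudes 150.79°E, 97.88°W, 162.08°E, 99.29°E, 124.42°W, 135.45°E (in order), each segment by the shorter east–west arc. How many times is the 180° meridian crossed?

4

Leg 1: +150.79° → -97.88°, shortest Δλ = 111.33° (east) — crosses 180°.
Leg 2: -97.88° → +162.08°, shortest Δλ = -100.04° (west) — crosses 180°.
Leg 3: +162.08° → +99.29°, shortest Δλ = -62.79° (west) — does not cross 180°.
Leg 4: +99.29° → -124.42°, shortest Δλ = 136.29° (east) — crosses 180°.
Leg 5: -124.42° → +135.45°, shortest Δλ = -100.13° (west) — crosses 180°.
Total crossings: 4.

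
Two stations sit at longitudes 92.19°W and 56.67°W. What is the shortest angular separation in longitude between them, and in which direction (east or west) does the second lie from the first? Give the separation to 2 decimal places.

Raw difference: -56.67 − -92.19 = 35.52°.
Normalise into (−180°, 180°]: 35.52° stays 35.52°.
Positive ⇒ the second point lies to the east; separation 35.52°.

35.52° east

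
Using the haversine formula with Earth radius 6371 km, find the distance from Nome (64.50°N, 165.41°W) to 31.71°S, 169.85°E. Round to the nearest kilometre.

Δλ = 169.85 − -165.41 = 335.26°; wrapped into (−180°, 180°]: -24.74°.
Δφ = -31.71 − 64.50 = -96.21°.
a = sin²(Δφ/2) + cos φ₁ · cos φ₂ · sin²(Δλ/2) = 0.570894.
c = 2·atan2(√a, √(1−a)) = 1.71306 rad → d = 6371·c ≈ 10913.93 km.

10914 km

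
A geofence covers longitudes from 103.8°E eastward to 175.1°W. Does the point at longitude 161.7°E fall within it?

Yes

Band width going east from +103.8° to -175.1°: ((-175.1 − 103.8) mod 360) = 81.1°.
Offset of +161.7° east of the west edge: ((161.7 − 103.8) mod 360) = 57.9°.
57.9° ≤ 81.1° ⇒ inside.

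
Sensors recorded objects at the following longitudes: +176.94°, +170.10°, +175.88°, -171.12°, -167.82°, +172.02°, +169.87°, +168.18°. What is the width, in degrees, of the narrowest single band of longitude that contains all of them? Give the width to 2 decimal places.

Sort the longitudes: -171.12°, -167.82°, +168.18°, +169.87°, +170.10°, +172.02°, +175.88°, +176.94°.
Eastward gaps between consecutive values (wrapping around): 3.30°, 336.00°, 1.69°, 0.23°, 1.92°, 3.86°, 1.06°, 11.94°.
Largest gap = 336.00° ⇒ minimal covering band is its complement: 360° − 336.00° = 24.00°.
Band runs from +168.18° eastward to -167.82°, crossing the antimeridian.

24.00°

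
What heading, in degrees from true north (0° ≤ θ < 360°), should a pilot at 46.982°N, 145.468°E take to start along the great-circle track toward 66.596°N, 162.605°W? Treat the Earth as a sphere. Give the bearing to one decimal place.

35.0°

Δλ = -162.605 − 145.468 = -308.073°; wrapped into (−180°, 180°]: 51.927°.
θ = atan2( sin Δλ · cos φ₂ , cos φ₁ · sin φ₂ − sin φ₁ · cos φ₂ · cos Δλ )
  = atan2(0.31270, 0.44701) = 34.974° → normalised to [0°, 360°): 34.974°.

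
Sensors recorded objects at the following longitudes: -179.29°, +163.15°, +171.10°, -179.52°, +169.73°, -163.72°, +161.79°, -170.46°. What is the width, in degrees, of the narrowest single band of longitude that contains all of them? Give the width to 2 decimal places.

34.49°

Sort the longitudes: -179.52°, -179.29°, -170.46°, -163.72°, +161.79°, +163.15°, +169.73°, +171.10°.
Eastward gaps between consecutive values (wrapping around): 0.23°, 8.83°, 6.74°, 325.51°, 1.36°, 6.58°, 1.37°, 9.38°.
Largest gap = 325.51° ⇒ minimal covering band is its complement: 360° − 325.51° = 34.49°.
Band runs from +161.79° eastward to -163.72°, crossing the antimeridian.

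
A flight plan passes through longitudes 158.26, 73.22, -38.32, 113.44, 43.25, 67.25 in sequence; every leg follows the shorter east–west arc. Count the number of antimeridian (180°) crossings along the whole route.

Leg 1: +158.26° → +73.22°, shortest Δλ = -85.04° (west) — does not cross 180°.
Leg 2: +73.22° → -38.32°, shortest Δλ = -111.54° (west) — does not cross 180°.
Leg 3: -38.32° → +113.44°, shortest Δλ = 151.76° (east) — does not cross 180°.
Leg 4: +113.44° → +43.25°, shortest Δλ = -70.19° (west) — does not cross 180°.
Leg 5: +43.25° → +67.25°, shortest Δλ = 24.0° (east) — does not cross 180°.
Total crossings: 0.

0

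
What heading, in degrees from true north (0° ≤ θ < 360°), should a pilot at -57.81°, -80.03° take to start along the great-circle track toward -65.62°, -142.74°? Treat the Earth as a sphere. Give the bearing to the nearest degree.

Δλ = -142.74 − -80.03 = -62.71°.
θ = atan2( sin Δλ · cos φ₂ , cos φ₁ · sin φ₂ − sin φ₁ · cos φ₂ · cos Δλ )
  = atan2(-0.36684, -0.32506) = -131.544° → normalised to [0°, 360°): 228.456°.

228°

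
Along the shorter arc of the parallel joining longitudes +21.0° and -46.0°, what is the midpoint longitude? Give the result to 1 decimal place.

-12.5°

Signed shortest Δλ from +21.0° to -46.0° is -67.0°.
Midpoint longitude = +21.0° + (-67.0°)/2 = +21.0° − 33.5° = -12.5°.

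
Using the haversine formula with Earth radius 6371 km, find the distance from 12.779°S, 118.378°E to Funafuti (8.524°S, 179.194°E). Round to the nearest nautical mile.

Δλ = 179.194 − 118.378 = 60.816°.
Δφ = -8.524 − -12.779 = 4.255°.
a = sin²(Δφ/2) + cos φ₁ · cos φ₂ · sin²(Δλ/2) = 0.248465.
c = 2·atan2(√a, √(1−a)) = 1.04365 rad → d = 6371·c ≈ 6649.08 km ≈ 3590.22 nmi.

3590 nmi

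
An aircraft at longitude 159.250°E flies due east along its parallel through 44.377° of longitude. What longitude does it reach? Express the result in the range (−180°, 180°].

Start at +159.250°; shift +44.377° → +203.627°.
+203.627° lies outside (−180°, 180°]; subtract 360° → -156.373°.

156.373°W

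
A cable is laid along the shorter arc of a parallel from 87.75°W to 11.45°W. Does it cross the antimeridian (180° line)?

Signed shortest Δλ = ((-11.45 − -87.75 + 180) mod 360) − 180 = 76.3°.
Going east by 76.3° from -87.75° reaches -11.45° without touching 180°.

No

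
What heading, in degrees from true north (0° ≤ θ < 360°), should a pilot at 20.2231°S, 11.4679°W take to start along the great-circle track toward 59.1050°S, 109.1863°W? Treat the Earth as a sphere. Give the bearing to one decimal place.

211.5°

Δλ = -109.1863 − -11.4679 = -97.7184°.
θ = atan2( sin Δλ · cos φ₂ , cos φ₁ · sin φ₂ − sin φ₁ · cos φ₂ · cos Δλ )
  = atan2(-0.50881, -0.82905) = -148.461° → normalised to [0°, 360°): 211.539°.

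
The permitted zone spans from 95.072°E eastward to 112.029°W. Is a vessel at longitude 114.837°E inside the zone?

Band width going east from +95.072° to -112.029°: ((-112.029 − 95.072) mod 360) = 152.899°.
Offset of +114.837° east of the west edge: ((114.837 − 95.072) mod 360) = 19.765°.
19.765° ≤ 152.899° ⇒ inside.

Yes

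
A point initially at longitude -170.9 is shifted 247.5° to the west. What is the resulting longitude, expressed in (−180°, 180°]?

Start at -170.9°; shift −247.5° → -418.4°.
-418.4° lies outside (−180°, 180°]; add 360° → -58.4°.

-58.4°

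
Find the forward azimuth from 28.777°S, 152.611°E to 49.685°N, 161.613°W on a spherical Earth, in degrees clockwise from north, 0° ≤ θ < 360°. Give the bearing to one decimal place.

27.6°

Δλ = -161.613 − 152.611 = -314.224°; wrapped into (−180°, 180°]: 45.776°.
θ = atan2( sin Δλ · cos φ₂ , cos φ₁ · sin φ₂ − sin φ₁ · cos φ₂ · cos Δλ )
  = atan2(0.46364, 0.88556) = 27.635° → normalised to [0°, 360°): 27.635°.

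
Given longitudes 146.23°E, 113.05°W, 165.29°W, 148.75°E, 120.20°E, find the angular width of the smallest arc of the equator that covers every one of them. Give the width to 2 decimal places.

Sort the longitudes: -165.29°, -113.05°, +120.20°, +146.23°, +148.75°.
Eastward gaps between consecutive values (wrapping around): 52.24°, 233.25°, 26.03°, 2.52°, 45.96°.
Largest gap = 233.25° ⇒ minimal covering band is its complement: 360° − 233.25° = 126.75°.
Band runs from +120.20° eastward to -113.05°, crossing the antimeridian.

126.75°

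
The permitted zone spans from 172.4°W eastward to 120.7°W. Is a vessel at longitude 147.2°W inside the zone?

Yes

Band width going east from -172.4° to -120.7°: ((-120.7 − -172.4) mod 360) = 51.7°.
Offset of -147.2° east of the west edge: ((-147.2 − -172.4) mod 360) = 25.2°.
25.2° ≤ 51.7° ⇒ inside.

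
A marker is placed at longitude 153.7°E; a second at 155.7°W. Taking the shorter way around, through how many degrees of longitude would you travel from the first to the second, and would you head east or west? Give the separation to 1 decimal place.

Raw difference: -155.7 − 153.7 = -309.4°.
Normalise into (−180°, 180°]: -309.4° + 360° = 50.6°.
Positive ⇒ the second point lies to the east; separation 50.6°.

50.6° east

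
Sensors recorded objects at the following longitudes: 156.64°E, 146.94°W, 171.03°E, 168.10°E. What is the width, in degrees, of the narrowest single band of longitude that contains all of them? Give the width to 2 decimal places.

Sort the longitudes: -146.94°, +156.64°, +168.10°, +171.03°.
Eastward gaps between consecutive values (wrapping around): 303.58°, 11.46°, 2.93°, 42.03°.
Largest gap = 303.58° ⇒ minimal covering band is its complement: 360° − 303.58° = 56.42°.
Band runs from +156.64° eastward to -146.94°, crossing the antimeridian.

56.42°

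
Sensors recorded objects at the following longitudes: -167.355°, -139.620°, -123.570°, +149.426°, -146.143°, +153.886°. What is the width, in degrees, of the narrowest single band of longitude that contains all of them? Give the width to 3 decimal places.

87.004°

Sort the longitudes: -167.355°, -146.143°, -139.620°, -123.570°, +149.426°, +153.886°.
Eastward gaps between consecutive values (wrapping around): 21.212°, 6.523°, 16.050°, 272.996°, 4.460°, 38.759°.
Largest gap = 272.996° ⇒ minimal covering band is its complement: 360° − 272.996° = 87.004°.
Band runs from +149.426° eastward to -123.570°, crossing the antimeridian.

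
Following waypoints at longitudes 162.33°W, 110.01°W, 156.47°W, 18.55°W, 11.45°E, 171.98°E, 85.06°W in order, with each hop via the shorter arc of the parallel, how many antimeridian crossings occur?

Leg 1: -162.33° → -110.01°, shortest Δλ = 52.32° (east) — does not cross 180°.
Leg 2: -110.01° → -156.47°, shortest Δλ = -46.46° (west) — does not cross 180°.
Leg 3: -156.47° → -18.55°, shortest Δλ = 137.92° (east) — does not cross 180°.
Leg 4: -18.55° → +11.45°, shortest Δλ = 30.0° (east) — does not cross 180°.
Leg 5: +11.45° → +171.98°, shortest Δλ = 160.53° (east) — does not cross 180°.
Leg 6: +171.98° → -85.06°, shortest Δλ = 102.96° (east) — crosses 180°.
Total crossings: 1.

1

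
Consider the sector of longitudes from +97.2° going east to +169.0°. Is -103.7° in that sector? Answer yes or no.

Band width going east from +97.2° to +169.0°: ((169.0 − 97.2) mod 360) = 71.8°.
Offset of -103.7° east of the west edge: ((-103.7 − 97.2) mod 360) = 159.1°.
159.1° > 71.8° ⇒ outside.

No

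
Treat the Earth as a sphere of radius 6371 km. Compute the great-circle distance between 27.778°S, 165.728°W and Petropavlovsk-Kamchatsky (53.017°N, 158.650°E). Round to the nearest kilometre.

Δλ = 158.650 − -165.728 = 324.378°; wrapped into (−180°, 180°]: -35.622°.
Δφ = 53.017 − -27.778 = 80.795°.
a = sin²(Δφ/2) + cos φ₁ · cos φ₂ · sin²(Δλ/2) = 0.469815.
c = 2·atan2(√a, √(1−a)) = 1.51039 rad → d = 6371·c ≈ 9622.69 km.

9623 km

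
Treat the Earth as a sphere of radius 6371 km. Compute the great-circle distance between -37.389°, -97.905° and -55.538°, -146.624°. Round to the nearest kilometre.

4129 km

Δλ = -146.624 − -97.905 = -48.719°.
Δφ = -55.538 − -37.389 = -18.149°.
a = sin²(Δφ/2) + cos φ₁ · cos φ₂ · sin²(Δλ/2) = 0.101362.
c = 2·atan2(√a, √(1−a)) = 0.64803 rad → d = 6371·c ≈ 4128.57 km.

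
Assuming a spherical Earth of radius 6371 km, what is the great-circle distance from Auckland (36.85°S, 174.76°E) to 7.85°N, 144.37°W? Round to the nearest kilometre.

Δλ = -144.37 − 174.76 = -319.13°; wrapped into (−180°, 180°]: 40.87°.
Δφ = 7.85 − -36.85 = 44.70°.
a = sin²(Δφ/2) + cos φ₁ · cos φ₂ · sin²(Δλ/2) = 0.241233.
c = 2·atan2(√a, √(1−a)) = 1.02683 rad → d = 6371·c ≈ 6541.93 km.

6542 km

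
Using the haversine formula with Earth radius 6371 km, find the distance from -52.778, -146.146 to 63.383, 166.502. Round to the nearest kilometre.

13554 km

Δλ = 166.502 − -146.146 = 312.648°; wrapped into (−180°, 180°]: -47.352°.
Δφ = 63.383 − -52.778 = 116.161°.
a = sin²(Δφ/2) + cos φ₁ · cos φ₂ · sin²(Δλ/2) = 0.764149.
c = 2·atan2(√a, √(1−a)) = 2.12739 rad → d = 6371·c ≈ 13553.61 km.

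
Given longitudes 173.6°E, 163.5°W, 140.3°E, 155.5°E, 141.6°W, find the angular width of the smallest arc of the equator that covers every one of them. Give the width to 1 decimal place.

Sort the longitudes: -163.5°, -141.6°, +140.3°, +155.5°, +173.6°.
Eastward gaps between consecutive values (wrapping around): 21.9°, 281.9°, 15.2°, 18.1°, 22.9°.
Largest gap = 281.9° ⇒ minimal covering band is its complement: 360° − 281.9° = 78.1°.
Band runs from +140.3° eastward to -141.6°, crossing the antimeridian.

78.1°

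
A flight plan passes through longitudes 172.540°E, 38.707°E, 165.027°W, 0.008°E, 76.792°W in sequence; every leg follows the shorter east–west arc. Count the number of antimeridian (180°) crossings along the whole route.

Leg 1: +172.540° → +38.707°, shortest Δλ = -133.833° (west) — does not cross 180°.
Leg 2: +38.707° → -165.027°, shortest Δλ = 156.266° (east) — crosses 180°.
Leg 3: -165.027° → +0.008°, shortest Δλ = 165.035° (east) — does not cross 180°.
Leg 4: +0.008° → -76.792°, shortest Δλ = -76.8° (west) — does not cross 180°.
Total crossings: 1.

1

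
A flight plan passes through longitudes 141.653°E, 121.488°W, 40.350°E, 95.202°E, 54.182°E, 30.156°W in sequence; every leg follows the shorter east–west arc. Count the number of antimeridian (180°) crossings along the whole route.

1

Leg 1: +141.653° → -121.488°, shortest Δλ = 96.859° (east) — crosses 180°.
Leg 2: -121.488° → +40.350°, shortest Δλ = 161.838° (east) — does not cross 180°.
Leg 3: +40.350° → +95.202°, shortest Δλ = 54.852° (east) — does not cross 180°.
Leg 4: +95.202° → +54.182°, shortest Δλ = -41.02° (west) — does not cross 180°.
Leg 5: +54.182° → -30.156°, shortest Δλ = -84.338° (west) — does not cross 180°.
Total crossings: 1.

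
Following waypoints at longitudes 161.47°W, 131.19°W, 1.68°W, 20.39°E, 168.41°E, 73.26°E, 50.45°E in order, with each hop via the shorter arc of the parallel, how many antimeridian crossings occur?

Leg 1: -161.47° → -131.19°, shortest Δλ = 30.28° (east) — does not cross 180°.
Leg 2: -131.19° → -1.68°, shortest Δλ = 129.51° (east) — does not cross 180°.
Leg 3: -1.68° → +20.39°, shortest Δλ = 22.07° (east) — does not cross 180°.
Leg 4: +20.39° → +168.41°, shortest Δλ = 148.02° (east) — does not cross 180°.
Leg 5: +168.41° → +73.26°, shortest Δλ = -95.15° (west) — does not cross 180°.
Leg 6: +73.26° → +50.45°, shortest Δλ = -22.81° (west) — does not cross 180°.
Total crossings: 0.

0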